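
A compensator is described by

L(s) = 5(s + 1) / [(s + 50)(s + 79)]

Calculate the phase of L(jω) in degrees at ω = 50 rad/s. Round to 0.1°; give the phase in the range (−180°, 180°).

At s = jω = j50:
zero (s+1): 1 + j50 → |·| = √(1²+50²) = √2501 ≈ 50.01, ∠ = arctan(50/1) ≈ 88.85°
pole (s+50): 50 + j50 → |·| = √(50²+50²) = √5000 ≈ 70.711, ∠ = arctan(50/50) ≈ 45.00°
pole (s+79): 79 + j50 → |·| = √(79²+50²) = √8741 ≈ 93.493, ∠ = arctan(50/79) ≈ 32.33°
∠L = 88.85° − 77.33° = 11.52°

11.5°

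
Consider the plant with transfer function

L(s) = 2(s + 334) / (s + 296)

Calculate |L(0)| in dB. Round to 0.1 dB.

7.1 dB

L(0) = 2·334 / (296) ≈ 2.2568
20 log₁₀(2.2568) ≈ 7.07 dB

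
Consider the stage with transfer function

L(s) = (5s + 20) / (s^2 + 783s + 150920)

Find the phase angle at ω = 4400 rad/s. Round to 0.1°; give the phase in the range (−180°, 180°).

Substitute s = j4400:
Numerator: 5(j4400) + 20 = 20 + j22000
Denominator: (j4400)^2 + 783(j4400) + 150920 = -19209080 + j3445200
|N| = √(20² + 22000²) ≈ 22000, ∠N ≈ 89.95°
|D| = √(19209080² + 3445200²) ≈ 1.9516e+07, ∠D ≈ 169.83°
∠L = 89.95° − 169.83° = -79.88°

-79.9°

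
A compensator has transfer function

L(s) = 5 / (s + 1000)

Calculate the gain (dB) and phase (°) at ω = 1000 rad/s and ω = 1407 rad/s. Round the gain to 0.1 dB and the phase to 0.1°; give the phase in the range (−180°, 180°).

ω = 1000: -49.0 dB, -45.0°; ω = 1407: -50.8 dB, -54.6°

Substitute s = j1000:
Numerator: 5 = 5 + j0
Denominator: (j1000) + 1000 = 1000 + j1000
|N| = √(5² + 0²) ≈ 5, ∠N ≈ 0.00°
|D| = √(1000² + 1000²) ≈ 1414.2, ∠D ≈ 45.00°
|L| = 5 / 1414.2 ≈ 0.0035356
Gain = 20 log₁₀(0.0035356) ≈ -49.03 dB
∠L = 0.00° − 45.00° = -45.00°

Substitute s = j1407:
Numerator: 5 = 5 + j0
Denominator: (j1407) + 1000 = 1000 + j1407
|N| = √(5² + 0²) ≈ 5, ∠N ≈ 0.00°
|D| = √(1000² + 1407²) ≈ 1726.2, ∠D ≈ 54.60°
|L| = 5 / 1726.2 ≈ 0.0028965
Gain = 20 log₁₀(0.0028965) ≈ -50.76 dB
∠L = 0.00° − 54.60° = -54.60°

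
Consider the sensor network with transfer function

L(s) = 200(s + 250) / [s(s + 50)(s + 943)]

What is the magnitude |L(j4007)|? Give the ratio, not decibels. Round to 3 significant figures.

1.21e-05

At s = jω = j4007:
zero (s+250): 250 + j4007 → |·| = √(250²+4007²) = √16118549 ≈ 4014.8, ∠ = arctan(4007/250) ≈ 86.43°
pole (s+50): 50 + j4007 → |·| = √(50²+4007²) = √16058549 ≈ 4007.3, ∠ = arctan(4007/50) ≈ 89.29°
pole (s+943): 943 + j4007 → |·| = √(943²+4007²) = √16945298 ≈ 4116.5, ∠ = arctan(4007/943) ≈ 76.76°
pole at origin: |s| = 4007, ∠ = 90.00° (in denominator)
|L| = 200 · 4014.8 / 6.61e+10 ≈ 1.2148e-05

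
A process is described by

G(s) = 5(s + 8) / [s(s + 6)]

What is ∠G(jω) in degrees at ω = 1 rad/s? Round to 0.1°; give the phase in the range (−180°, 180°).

-92.3°

At s = jω = j1:
zero (s+8): 8 + j1 → |·| = √(8²+1²) = √65 ≈ 8.0623, ∠ = arctan(1/8) ≈ 7.13°
pole (s+6): 6 + j1 → |·| = √(6²+1²) = √37 ≈ 6.0828, ∠ = arctan(1/6) ≈ 9.46°
pole at origin: |s| = 1, ∠ = 90.00° (in denominator)
∠G = 7.13° − 99.46° = -92.33°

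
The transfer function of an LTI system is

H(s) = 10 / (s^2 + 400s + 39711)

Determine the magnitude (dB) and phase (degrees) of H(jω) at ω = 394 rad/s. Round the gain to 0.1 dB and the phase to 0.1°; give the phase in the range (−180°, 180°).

Substitute s = j394:
Numerator: 10 = 10 + j0
Denominator: (j394)^2 + 400(j394) + 39711 = -115525 + j157600
|N| = √(10² + 0²) ≈ 10, ∠N ≈ 0.00°
|D| = √(115525² + 157600²) ≈ 1.9541e+05, ∠D ≈ 126.24°
|H| = 10 / 1.9541e+05 ≈ 5.1174e-05
Gain = 20 log₁₀(5.1174e-05) ≈ -85.82 dB
∠H = 0.00° − 126.24° = -126.24°

-85.8 dB, -126.2°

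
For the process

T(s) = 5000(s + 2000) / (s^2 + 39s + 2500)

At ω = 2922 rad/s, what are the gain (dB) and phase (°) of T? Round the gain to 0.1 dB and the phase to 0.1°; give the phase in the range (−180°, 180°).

At s = jω = j2922:
zero (s+2000): 2000 + j2922 → |·| = √(2000²+2922²) = √12538084 ≈ 3540.9, ∠ = arctan(2922/2000) ≈ 55.61°
quadratic: (j2922)² + 39·j2922 + 2500 = -8535584 + j113958 → |·| ≈ 8.5363e+06, ∠ ≈ 179.24°
|T| = 5000 · 3540.9 / 8.5363e+06 ≈ 2.074
Gain = 20 log₁₀(2.074) ≈ 6.34 dB
∠T = 55.61° − 179.24° = -123.63°

6.3 dB, -123.6°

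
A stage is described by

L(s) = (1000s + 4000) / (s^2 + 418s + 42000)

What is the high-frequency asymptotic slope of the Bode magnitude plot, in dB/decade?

-20 dB/decade

Each pole contributes −20 dB/decade at high frequency; each zero contributes +20 dB/decade.
Net: 1 zero(s) − 2 pole(s) → -20 dB/decade.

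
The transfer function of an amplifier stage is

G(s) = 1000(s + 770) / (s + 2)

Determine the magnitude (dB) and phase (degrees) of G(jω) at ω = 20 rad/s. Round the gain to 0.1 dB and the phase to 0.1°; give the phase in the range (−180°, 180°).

91.7 dB, -82.8°

At s = jω = j20:
zero (s+770): 770 + j20 → |·| = √(770²+20²) = √593300 ≈ 770.26, ∠ = arctan(20/770) ≈ 1.49°
pole (s+2): 2 + j20 → |·| = √(2²+20²) = √404 ≈ 20.1, ∠ = arctan(20/2) ≈ 84.29°
|G| = 1000 · 770.26 / 20.1 ≈ 38321
Gain = 20 log₁₀(38321) ≈ 91.67 dB
∠G = 1.49° − 84.29° = -82.80°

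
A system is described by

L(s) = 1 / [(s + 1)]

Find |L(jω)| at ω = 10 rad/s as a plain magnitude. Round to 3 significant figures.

At ω = 10 rad/s:
pole (1 + j10·1) = 1 + j10 → |·| ≈ 10.05, ∠ ≈ 84.29°
|L| = 1 · 1 / (10.05) ≈ 0.099502

0.0995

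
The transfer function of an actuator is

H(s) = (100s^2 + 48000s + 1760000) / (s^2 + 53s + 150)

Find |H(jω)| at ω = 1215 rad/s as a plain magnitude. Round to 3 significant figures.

Substitute s = j1215:
Numerator: 100(j1215)^2 + 48000(j1215) + 1760000 = -145862500 + j58320000
Denominator: (j1215)^2 + 53(j1215) + 150 = -1476075 + j64395
|N| = √(145862500² + 58320000²) ≈ 1.5709e+08, ∠N ≈ 158.21°
|D| = √(1476075² + 64395²) ≈ 1.4775e+06, ∠D ≈ 177.50°
|H| = 1.5709e+08 / 1.4775e+06 ≈ 106.32

106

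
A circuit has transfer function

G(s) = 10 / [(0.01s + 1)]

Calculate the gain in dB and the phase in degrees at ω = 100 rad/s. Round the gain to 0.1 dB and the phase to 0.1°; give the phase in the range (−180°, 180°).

At ω = 100 rad/s:
pole (1 + j100·0.01) = 1 + j1 → |·| ≈ 1.4142, ∠ ≈ 45.00°
|G| = 10 · 1 / (1.4142) ≈ 7.0711
Gain = 20 log₁₀(7.0711) ≈ 16.99 dB
∠G = (0°) − (45.00°) = -45.00°

17.0 dB, -45.0°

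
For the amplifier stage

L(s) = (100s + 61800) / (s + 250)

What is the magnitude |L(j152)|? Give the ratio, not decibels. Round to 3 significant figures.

Substitute s = j152:
Numerator: 100(j152) + 61800 = 61800 + j15200
Denominator: (j152) + 250 = 250 + j152
|N| = √(61800² + 15200²) ≈ 63642, ∠N ≈ 13.82°
|D| = √(250² + 152²) ≈ 292.58, ∠D ≈ 31.30°
|L| = 63642 / 292.58 ≈ 217.52

218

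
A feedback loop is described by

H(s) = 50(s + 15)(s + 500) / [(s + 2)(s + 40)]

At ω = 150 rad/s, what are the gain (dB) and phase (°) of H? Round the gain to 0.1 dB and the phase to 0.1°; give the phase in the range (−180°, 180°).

At s = jω = j150:
zero (s+15): 15 + j150 → |·| = √(15²+150²) = √22725 ≈ 150.75, ∠ = arctan(150/15) ≈ 84.29°
zero (s+500): 500 + j150 → |·| = √(500²+150²) = √272500 ≈ 522.02, ∠ = arctan(150/500) ≈ 16.70°
pole (s+2): 2 + j150 → |·| = √(2²+150²) = √22504 ≈ 150.01, ∠ = arctan(150/2) ≈ 89.24°
pole (s+40): 40 + j150 → |·| = √(40²+150²) = √24100 ≈ 155.24, ∠ = arctan(150/40) ≈ 75.07°
|H| = 50 · 78695 / 23288 ≈ 168.96
Gain = 20 log₁₀(168.96) ≈ 44.56 dB
∠H = 100.99° − 164.31° = -63.32°

44.6 dB, -63.3°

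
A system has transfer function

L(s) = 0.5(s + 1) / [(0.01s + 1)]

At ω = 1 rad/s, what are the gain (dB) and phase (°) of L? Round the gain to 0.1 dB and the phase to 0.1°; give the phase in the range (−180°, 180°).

-3.0 dB, 44.4°

At ω = 1 rad/s:
zero (1 + j1·1) = 1 + j1 → |·| ≈ 1.4142, ∠ ≈ 45.00°
pole (1 + j1·0.01) = 1 + j0.01 → |·| ≈ 1, ∠ ≈ 0.57°
|L| = 0.5 · 1.4142 / (1) ≈ 0.7071
Gain = 20 log₁₀(0.7071) ≈ -3.01 dB
∠L = (45.00°) − (0.57°) = 44.43°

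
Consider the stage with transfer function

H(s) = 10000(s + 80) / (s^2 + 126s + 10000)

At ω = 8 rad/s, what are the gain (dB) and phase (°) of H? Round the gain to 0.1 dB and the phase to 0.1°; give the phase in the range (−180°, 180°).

At s = jω = j8:
zero (s+80): 80 + j8 → |·| = √(80²+8²) = √6464 ≈ 80.399, ∠ = arctan(8/80) ≈ 5.71°
quadratic: (j8)² + 126·j8 + 10000 = 9936 + j1008 → |·| ≈ 9987, ∠ ≈ 5.79°
|H| = 10000 · 80.399 / 9987 ≈ 80.504
Gain = 20 log₁₀(80.504) ≈ 38.12 dB
∠H = 5.71° − 5.79° = -0.08°

38.1 dB, -0.1°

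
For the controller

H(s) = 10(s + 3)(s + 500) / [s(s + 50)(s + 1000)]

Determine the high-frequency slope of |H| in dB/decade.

-20 dB/decade

Each pole contributes −20 dB/decade at high frequency; each zero contributes +20 dB/decade.
Net: 2 zero(s) − 3 pole(s) → -20 dB/decade.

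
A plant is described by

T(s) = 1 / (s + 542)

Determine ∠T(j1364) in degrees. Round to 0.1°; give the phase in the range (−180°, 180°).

Substitute s = j1364:
Numerator: 1 = 1 + j0
Denominator: (j1364) + 542 = 542 + j1364
|N| = √(1² + 0²) ≈ 1, ∠N ≈ 0.00°
|D| = √(542² + 1364²) ≈ 1467.7, ∠D ≈ 68.33°
∠T = 0.00° − 68.33° = -68.33°

-68.3°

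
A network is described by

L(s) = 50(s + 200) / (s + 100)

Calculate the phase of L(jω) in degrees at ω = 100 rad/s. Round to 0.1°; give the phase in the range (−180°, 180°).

At s = jω = j100:
zero (s+200): 200 + j100 → |·| = √(200²+100²) = √50000 ≈ 223.61, ∠ = arctan(100/200) ≈ 26.57°
pole (s+100): 100 + j100 → |·| = √(100²+100²) = √20000 ≈ 141.42, ∠ = arctan(100/100) ≈ 45.00°
∠L = 26.57° − 45.00° = -18.43°

-18.4°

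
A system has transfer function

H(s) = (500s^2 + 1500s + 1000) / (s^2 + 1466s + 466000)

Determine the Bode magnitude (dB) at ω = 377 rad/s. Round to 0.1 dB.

Substitute s = j377:
Numerator: 500(j377)^2 + 1500(j377) + 1000 = -71063500 + j565500
Denominator: (j377)^2 + 1466(j377) + 466000 = 323871 + j552682
|N| = √(71063500² + 565500²) ≈ 7.1066e+07, ∠N ≈ 179.54°
|D| = √(323871² + 552682²) ≈ 6.4059e+05, ∠D ≈ 59.63°
|H| = 7.1066e+07 / 6.4059e+05 ≈ 110.94
Gain = 20 log₁₀(110.94) ≈ 40.90 dB

40.9 dB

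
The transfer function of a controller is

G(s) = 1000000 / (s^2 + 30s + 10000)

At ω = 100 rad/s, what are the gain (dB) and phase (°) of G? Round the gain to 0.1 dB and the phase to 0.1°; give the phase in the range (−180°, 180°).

50.5 dB, -90.0°

At s = jω = j100:
quadratic: (j100)² + 30·j100 + 10000 = 0 + j3000 → |·| ≈ 3000, ∠ ≈ 90.00°
|G| = 1000000 / 3000 ≈ 333.33
Gain = 20 log₁₀(333.33) ≈ 50.46 dB
∠G = 0.00° − 90.00° = -90.00°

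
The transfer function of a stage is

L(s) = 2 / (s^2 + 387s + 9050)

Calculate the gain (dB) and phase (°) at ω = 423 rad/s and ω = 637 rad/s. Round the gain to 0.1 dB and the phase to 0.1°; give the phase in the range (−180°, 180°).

ω = 423: -101.4 dB, -136.1°; ω = 637: -107.4 dB, -148.1°

Substitute s = j423:
Numerator: 2 = 2 + j0
Denominator: (j423)^2 + 387(j423) + 9050 = -169879 + j163701
|N| = √(2² + 0²) ≈ 2, ∠N ≈ 0.00°
|D| = √(169879² + 163701²) ≈ 2.3592e+05, ∠D ≈ 136.06°
|L| = 2 / 2.3592e+05 ≈ 8.4774e-06
Gain = 20 log₁₀(8.4774e-06) ≈ -101.43 dB
∠L = 0.00° − 136.06° = -136.06°

Substitute s = j637:
Numerator: 2 = 2 + j0
Denominator: (j637)^2 + 387(j637) + 9050 = -396719 + j246519
|N| = √(2² + 0²) ≈ 2, ∠N ≈ 0.00°
|D| = √(396719² + 246519²) ≈ 4.6707e+05, ∠D ≈ 148.14°
|L| = 2 / 4.6707e+05 ≈ 4.282e-06
Gain = 20 log₁₀(4.282e-06) ≈ -107.37 dB
∠L = 0.00° − 148.14° = -148.14°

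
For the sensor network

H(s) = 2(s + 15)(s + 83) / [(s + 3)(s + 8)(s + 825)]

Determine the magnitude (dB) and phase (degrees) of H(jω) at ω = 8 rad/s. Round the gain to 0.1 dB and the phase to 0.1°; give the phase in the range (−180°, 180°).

At s = jω = j8:
zero (s+15): 15 + j8 → |·| = √(15²+8²) = √289 ≈ 17, ∠ = arctan(8/15) ≈ 28.07°
zero (s+83): 83 + j8 → |·| = √(83²+8²) = √6953 ≈ 83.385, ∠ = arctan(8/83) ≈ 5.51°
pole (s+3): 3 + j8 → |·| = √(3²+8²) = √73 ≈ 8.544, ∠ = arctan(8/3) ≈ 69.44°
pole (s+8): 8 + j8 → |·| = √(8²+8²) = √128 ≈ 11.314, ∠ = arctan(8/8) ≈ 45.00°
pole (s+825): 825 + j8 → |·| = √(825²+8²) = √680689 ≈ 825.04, ∠ = arctan(8/825) ≈ 0.56°
|H| = 2 · 1417.5 / 79754 ≈ 0.035547
Gain = 20 log₁₀(0.035547) ≈ -28.98 dB
∠H = 33.58° − 115.00° = -81.42°

-29.0 dB, -81.4°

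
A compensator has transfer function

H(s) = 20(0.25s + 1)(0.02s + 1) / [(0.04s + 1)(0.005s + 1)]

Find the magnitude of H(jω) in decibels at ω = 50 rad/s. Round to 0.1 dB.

43.7 dB

At ω = 50 rad/s:
zero (1 + j50·0.25) = 1 + j12.5 → |·| ≈ 12.54, ∠ ≈ 85.43°
zero (1 + j50·0.02) = 1 + j1 → |·| ≈ 1.4142, ∠ ≈ 45.00°
pole (1 + j50·0.04) = 1 + j2 → |·| ≈ 2.2361, ∠ ≈ 63.43°
pole (1 + j50·0.005) = 1 + j0.25 → |·| ≈ 1.0308, ∠ ≈ 14.04°
|H| = 20 · 12.54 · 1.4142 / (2.2361 · 1.0308) ≈ 153.88
Gain = 20 log₁₀(153.88) ≈ 43.74 dB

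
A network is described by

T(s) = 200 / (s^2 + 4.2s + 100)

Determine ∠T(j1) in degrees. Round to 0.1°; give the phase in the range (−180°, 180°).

-2.4°

At s = jω = j1:
quadratic: (j1)² + 4.2·j1 + 100 = 99 + j4.2 → |·| ≈ 99.089, ∠ ≈ 2.43°
∠T = 0.00° − 2.43° = -2.43°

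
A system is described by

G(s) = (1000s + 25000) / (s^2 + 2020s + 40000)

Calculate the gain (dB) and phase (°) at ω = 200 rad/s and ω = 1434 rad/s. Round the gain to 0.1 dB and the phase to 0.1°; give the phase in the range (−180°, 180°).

Substitute s = j200:
Numerator: 1000(j200) + 25000 = 25000 + j200000
Denominator: (j200)^2 + 2020(j200) + 40000 = 0 + j404000
|N| = √(25000² + 200000²) ≈ 2.0156e+05, ∠N ≈ 82.87°
|D| = √(0² + 404000²) ≈ 4.04e+05, ∠D ≈ 90.00°
|G| = 2.0156e+05 / 4.04e+05 ≈ 0.49891
Gain = 20 log₁₀(0.49891) ≈ -6.04 dB
∠G = 82.87° − 90.00° = -7.13°

Substitute s = j1434:
Numerator: 1000(j1434) + 25000 = 25000 + j1434000
Denominator: (j1434)^2 + 2020(j1434) + 40000 = -2016356 + j2896680
|N| = √(25000² + 1434000²) ≈ 1.4342e+06, ∠N ≈ 89.00°
|D| = √(2016356² + 2896680²) ≈ 3.5294e+06, ∠D ≈ 124.84°
|G| = 1.4342e+06 / 3.5294e+06 ≈ 0.40636
Gain = 20 log₁₀(0.40636) ≈ -7.82 dB
∠G = 89.00° − 124.84° = -35.84°

ω = 200: -6.0 dB, -7.1°; ω = 1434: -7.8 dB, -35.8°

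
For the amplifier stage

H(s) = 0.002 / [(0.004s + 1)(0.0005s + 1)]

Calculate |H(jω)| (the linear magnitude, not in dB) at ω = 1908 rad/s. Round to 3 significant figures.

0.000188

At ω = 1908 rad/s:
pole (1 + j1908·0.004) = 1 + j7.632 → |·| ≈ 7.6972, ∠ ≈ 82.54°
pole (1 + j1908·0.0005) = 1 + j0.954 → |·| ≈ 1.3821, ∠ ≈ 43.65°
|H| = 0.002 · 1 / (7.6972 · 1.3821) ≈ 0.000188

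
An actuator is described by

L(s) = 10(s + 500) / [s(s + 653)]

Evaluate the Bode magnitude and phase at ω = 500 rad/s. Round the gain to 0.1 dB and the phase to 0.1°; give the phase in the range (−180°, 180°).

At s = jω = j500:
zero (s+500): 500 + j500 → |·| = √(500²+500²) = √500000 ≈ 707.11, ∠ = arctan(500/500) ≈ 45.00°
pole (s+653): 653 + j500 → |·| = √(653²+500²) = √676409 ≈ 822.44, ∠ = arctan(500/653) ≈ 37.44°
pole at origin: |s| = 500, ∠ = 90.00° (in denominator)
|L| = 10 · 707.11 / 4.1122e+05 ≈ 0.017195
Gain = 20 log₁₀(0.017195) ≈ -35.29 dB
∠L = 45.00° − 127.44° = -82.44°

-35.3 dB, -82.4°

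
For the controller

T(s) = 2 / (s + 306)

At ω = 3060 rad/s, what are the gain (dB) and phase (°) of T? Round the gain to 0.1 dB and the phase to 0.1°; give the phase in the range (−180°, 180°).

At s = jω = j3060:
pole (s+306): 306 + j3060 → |·| = √(306²+3060²) = √9457236 ≈ 3075.3, ∠ = arctan(3060/306) ≈ 84.29°
|T| = 2 / 3075.3 ≈ 0.00065034
Gain = 20 log₁₀(0.00065034) ≈ -63.74 dB
∠T = 0.00° − 84.29° = -84.29°

-63.7 dB, -84.3°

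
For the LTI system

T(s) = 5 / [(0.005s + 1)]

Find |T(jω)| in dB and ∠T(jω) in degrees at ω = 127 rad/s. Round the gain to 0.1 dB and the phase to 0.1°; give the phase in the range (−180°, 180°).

12.5 dB, -32.4°

At ω = 127 rad/s:
pole (1 + j127·0.005) = 1 + j0.635 → |·| ≈ 1.1846, ∠ ≈ 32.42°
|T| = 5 · 1 / (1.1846) ≈ 4.2208
Gain = 20 log₁₀(4.2208) ≈ 12.51 dB
∠T = (0°) − (32.42°) = -32.42°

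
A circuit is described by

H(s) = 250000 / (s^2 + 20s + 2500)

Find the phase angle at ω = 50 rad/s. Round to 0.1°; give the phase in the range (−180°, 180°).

-90.0°

At s = jω = j50:
quadratic: (j50)² + 20·j50 + 2500 = 0 + j1000 → |·| ≈ 1000, ∠ ≈ 90.00°
∠H = 0.00° − 90.00° = -90.00°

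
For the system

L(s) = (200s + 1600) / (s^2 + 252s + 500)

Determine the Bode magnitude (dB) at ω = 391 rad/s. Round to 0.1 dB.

Substitute s = j391:
Numerator: 200(j391) + 1600 = 1600 + j78200
Denominator: (j391)^2 + 252(j391) + 500 = -152381 + j98532
|N| = √(1600² + 78200²) ≈ 78216, ∠N ≈ 88.83°
|D| = √(152381² + 98532²) ≈ 1.8146e+05, ∠D ≈ 147.11°
|L| = 78216 / 1.8146e+05 ≈ 0.43104
Gain = 20 log₁₀(0.43104) ≈ -7.31 dB

-7.3 dB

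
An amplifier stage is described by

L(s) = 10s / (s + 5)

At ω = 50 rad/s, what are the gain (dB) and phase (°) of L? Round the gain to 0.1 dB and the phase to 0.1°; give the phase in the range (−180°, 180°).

20.0 dB, 5.7°

At s = jω = j50:
zero at origin: s = j50 → |·| = 50, ∠ = 90.00°
pole (s+5): 5 + j50 → |·| = √(5²+50²) = √2525 ≈ 50.249, ∠ = arctan(50/5) ≈ 84.29°
|L| = 10 · 50 / 50.249 ≈ 9.9504
Gain = 20 log₁₀(9.9504) ≈ 19.96 dB
∠L = 90.00° − 84.29° = 5.71°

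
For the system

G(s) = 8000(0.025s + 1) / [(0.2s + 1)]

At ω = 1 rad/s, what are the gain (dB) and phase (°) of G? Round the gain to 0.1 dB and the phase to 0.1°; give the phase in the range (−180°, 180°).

77.9 dB, -9.9°

At ω = 1 rad/s:
zero (1 + j1·0.025) = 1 + j0.025 → |·| ≈ 1.0003, ∠ ≈ 1.43°
pole (1 + j1·0.2) = 1 + j0.2 → |·| ≈ 1.0198, ∠ ≈ 11.31°
|G| = 8000 · 1.0003 / (1.0198) ≈ 7847
Gain = 20 log₁₀(7847) ≈ 77.89 dB
∠G = (1.43°) − (11.31°) = -9.88°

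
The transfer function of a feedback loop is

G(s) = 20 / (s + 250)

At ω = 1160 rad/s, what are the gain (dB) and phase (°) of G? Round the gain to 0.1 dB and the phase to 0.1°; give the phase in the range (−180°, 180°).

At s = jω = j1160:
pole (s+250): 250 + j1160 → |·| = √(250²+1160²) = √1408100 ≈ 1186.6, ∠ = arctan(1160/250) ≈ 77.84°
|G| = 20 / 1186.6 ≈ 0.016855
Gain = 20 log₁₀(0.016855) ≈ -35.47 dB
∠G = 0.00° − 77.84° = -77.84°

-35.5 dB, -77.8°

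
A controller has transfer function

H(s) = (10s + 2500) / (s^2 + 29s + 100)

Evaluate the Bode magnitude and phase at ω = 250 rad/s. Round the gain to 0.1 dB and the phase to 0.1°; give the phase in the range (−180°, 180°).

-25.0 dB, -128.4°

Substitute s = j250:
Numerator: 10(j250) + 2500 = 2500 + j2500
Denominator: (j250)^2 + 29(j250) + 100 = -62400 + j7250
|N| = √(2500² + 2500²) ≈ 3535.5, ∠N ≈ 45.00°
|D| = √(62400² + 7250²) ≈ 62820, ∠D ≈ 173.37°
|H| = 3535.5 / 62820 ≈ 0.05628
Gain = 20 log₁₀(0.05628) ≈ -24.99 dB
∠H = 45.00° − 173.37° = -128.37°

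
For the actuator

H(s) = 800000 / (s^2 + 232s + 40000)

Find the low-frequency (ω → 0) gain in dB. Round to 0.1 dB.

H(0) = 800000 / 40000 = 20
20 log₁₀(20) ≈ 26.02 dB

26.0 dB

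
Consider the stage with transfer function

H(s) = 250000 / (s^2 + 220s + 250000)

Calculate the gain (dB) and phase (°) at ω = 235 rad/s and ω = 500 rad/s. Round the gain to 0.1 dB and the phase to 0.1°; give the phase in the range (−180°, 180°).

At s = jω = j235:
quadratic: (j235)² + 220·j235 + 250000 = 194775 + j51700 → |·| ≈ 2.0152e+05, ∠ ≈ 14.87°
|H| = 250000 / 2.0152e+05 ≈ 1.2406
Gain = 20 log₁₀(1.2406) ≈ 1.87 dB
∠H = 0.00° − 14.87° = -14.87°

At s = jω = j500:
quadratic: (j500)² + 220·j500 + 250000 = 0 + j110000 → |·| ≈ 1.1e+05, ∠ ≈ 90.00°
|H| = 250000 / 1.1e+05 ≈ 2.2727
Gain = 20 log₁₀(2.2727) ≈ 7.13 dB
∠H = 0.00° − 90.00° = -90.00°

ω = 235: 1.9 dB, -14.9°; ω = 500: 7.1 dB, -90.0°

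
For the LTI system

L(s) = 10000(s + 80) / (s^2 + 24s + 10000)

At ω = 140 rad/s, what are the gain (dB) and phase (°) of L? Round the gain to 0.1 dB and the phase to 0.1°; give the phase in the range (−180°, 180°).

At s = jω = j140:
zero (s+80): 80 + j140 → |·| = √(80²+140²) = √26000 ≈ 161.25, ∠ = arctan(140/80) ≈ 60.26°
quadratic: (j140)² + 24·j140 + 10000 = -9600 + j3360 → |·| ≈ 10171, ∠ ≈ 160.71°
|L| = 10000 · 161.25 / 10171 ≈ 158.54
Gain = 20 log₁₀(158.54) ≈ 44.00 dB
∠L = 60.26° − 160.71° = -100.45°

44.0 dB, -100.5°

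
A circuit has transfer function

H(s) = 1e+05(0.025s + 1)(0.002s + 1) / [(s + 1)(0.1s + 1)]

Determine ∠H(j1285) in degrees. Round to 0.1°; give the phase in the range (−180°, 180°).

-22.6°

At ω = 1285 rad/s:
zero (1 + j1285·0.025) = 1 + j32.125 → |·| ≈ 32.141, ∠ ≈ 88.22°
zero (1 + j1285·0.002) = 1 + j2.57 → |·| ≈ 2.7577, ∠ ≈ 68.74°
pole (1 + j1285·1) = 1 + j1285 → |·| ≈ 1285, ∠ ≈ 89.96°
pole (1 + j1285·0.1) = 1 + j128.5 → |·| ≈ 128.5, ∠ ≈ 89.55°
∠H = (88.22° + 68.74°) − (89.96° + 89.55°) = -22.55°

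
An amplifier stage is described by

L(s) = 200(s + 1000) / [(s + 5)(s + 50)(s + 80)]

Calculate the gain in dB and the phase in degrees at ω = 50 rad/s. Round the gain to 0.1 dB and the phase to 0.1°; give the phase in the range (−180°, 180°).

-4.5 dB, -158.4°

At s = jω = j50:
zero (s+1000): 1000 + j50 → |·| = √(1000²+50²) = √1002500 ≈ 1001.2, ∠ = arctan(50/1000) ≈ 2.86°
pole (s+5): 5 + j50 → |·| = √(5²+50²) = √2525 ≈ 50.249, ∠ = arctan(50/5) ≈ 84.29°
pole (s+50): 50 + j50 → |·| = √(50²+50²) = √5000 ≈ 70.711, ∠ = arctan(50/50) ≈ 45.00°
pole (s+80): 80 + j50 → |·| = √(80²+50²) = √8900 ≈ 94.34, ∠ = arctan(50/80) ≈ 32.01°
|L| = 200 · 1001.2 / 3.352e+05 ≈ 0.59737
Gain = 20 log₁₀(0.59737) ≈ -4.48 dB
∠L = 2.86° − 161.30° = -158.44°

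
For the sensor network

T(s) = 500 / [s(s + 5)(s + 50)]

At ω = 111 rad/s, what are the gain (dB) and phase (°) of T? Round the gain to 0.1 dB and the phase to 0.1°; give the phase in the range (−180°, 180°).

-69.6 dB, 116.8°

At s = jω = j111:
pole (s+5): 5 + j111 → |·| = √(5²+111²) = √12346 ≈ 111.11, ∠ = arctan(111/5) ≈ 87.42°
pole (s+50): 50 + j111 → |·| = √(50²+111²) = √14821 ≈ 121.74, ∠ = arctan(111/50) ≈ 65.75°
pole at origin: |s| = 111, ∠ = 90.00° (in denominator)
|T| = 500 / 1.5014e+06 ≈ 0.00033302
Gain = 20 log₁₀(0.00033302) ≈ -69.55 dB
∠T = 0.00° − 243.17° = -243.17° ≡ 116.83° (principal value)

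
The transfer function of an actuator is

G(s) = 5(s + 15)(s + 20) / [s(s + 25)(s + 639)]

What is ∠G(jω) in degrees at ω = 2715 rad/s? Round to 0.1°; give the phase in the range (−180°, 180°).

-77.0°

At s = jω = j2715:
zero (s+15): 15 + j2715 → |·| = √(15²+2715²) = √7371450 ≈ 2715, ∠ = arctan(2715/15) ≈ 89.68°
zero (s+20): 20 + j2715 → |·| = √(20²+2715²) = √7371625 ≈ 2715.1, ∠ = arctan(2715/20) ≈ 89.58°
pole (s+25): 25 + j2715 → |·| = √(25²+2715²) = √7371850 ≈ 2715.1, ∠ = arctan(2715/25) ≈ 89.47°
pole (s+639): 639 + j2715 → |·| = √(639²+2715²) = √7779546 ≈ 2789.2, ∠ = arctan(2715/639) ≈ 76.76°
pole at origin: |s| = 2715, ∠ = 90.00° (in denominator)
∠G = 179.26° − 256.23° = -76.97°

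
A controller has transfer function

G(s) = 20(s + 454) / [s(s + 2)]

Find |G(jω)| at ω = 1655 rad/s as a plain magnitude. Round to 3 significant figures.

At s = jω = j1655:
zero (s+454): 454 + j1655 → |·| = √(454²+1655²) = √2945141 ≈ 1716.1, ∠ = arctan(1655/454) ≈ 74.66°
pole (s+2): 2 + j1655 → |·| = √(2²+1655²) = √2739029 ≈ 1655, ∠ = arctan(1655/2) ≈ 89.93°
pole at origin: |s| = 1655, ∠ = 90.00° (in denominator)
|G| = 20 · 1716.1 / 2.739e+06 ≈ 0.012531

0.0125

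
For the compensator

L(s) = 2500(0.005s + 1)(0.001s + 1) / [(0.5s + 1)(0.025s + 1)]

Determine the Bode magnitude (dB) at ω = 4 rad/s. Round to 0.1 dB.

60.9 dB

At ω = 4 rad/s:
zero (1 + j4·0.005) = 1 + j0.02 → |·| ≈ 1.0002, ∠ ≈ 1.15°
zero (1 + j4·0.001) = 1 + j0.004 → |·| ≈ 1, ∠ ≈ 0.23°
pole (1 + j4·0.5) = 1 + j2 → |·| ≈ 2.2361, ∠ ≈ 63.43°
pole (1 + j4·0.025) = 1 + j0.1 → |·| ≈ 1.005, ∠ ≈ 5.71°
|L| = 2500 · 1.0002 · 1 / (2.2361 · 1.005) ≈ 1112.7
Gain = 20 log₁₀(1112.7) ≈ 60.93 dB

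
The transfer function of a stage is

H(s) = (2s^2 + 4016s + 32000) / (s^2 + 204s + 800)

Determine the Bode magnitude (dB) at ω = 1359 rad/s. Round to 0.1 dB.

Substitute s = j1359:
Numerator: 2(j1359)^2 + 4016(j1359) + 32000 = -3661762 + j5457744
Denominator: (j1359)^2 + 204(j1359) + 800 = -1846081 + j277236
|N| = √(3661762² + 5457744²) ≈ 6.5723e+06, ∠N ≈ 123.86°
|D| = √(1846081² + 277236²) ≈ 1.8668e+06, ∠D ≈ 171.46°
|H| = 6.5723e+06 / 1.8668e+06 ≈ 3.5206
Gain = 20 log₁₀(3.5206) ≈ 10.93 dB

10.9 dB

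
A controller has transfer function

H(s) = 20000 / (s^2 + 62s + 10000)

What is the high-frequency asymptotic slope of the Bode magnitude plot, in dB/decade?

Each pole contributes −20 dB/decade at high frequency; each zero contributes +20 dB/decade.
Net: 0 zero(s) − 2 pole(s) → -40 dB/decade.

-40 dB/decade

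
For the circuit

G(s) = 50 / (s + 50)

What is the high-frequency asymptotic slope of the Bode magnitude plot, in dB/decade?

Each pole contributes −20 dB/decade at high frequency; each zero contributes +20 dB/decade.
Net: 0 zero(s) − 1 pole(s) → -20 dB/decade.

-20 dB/decade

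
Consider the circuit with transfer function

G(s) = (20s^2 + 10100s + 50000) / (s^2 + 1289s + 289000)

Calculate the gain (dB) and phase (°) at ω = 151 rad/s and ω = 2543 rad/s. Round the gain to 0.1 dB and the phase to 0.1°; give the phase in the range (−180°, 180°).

Substitute s = j151:
Numerator: 20(j151)^2 + 10100(j151) + 50000 = -406020 + j1525100
Denominator: (j151)^2 + 1289(j151) + 289000 = 266199 + j194639
|N| = √(406020² + 1525100²) ≈ 1.5782e+06, ∠N ≈ 104.91°
|D| = √(266199² + 194639²) ≈ 3.2977e+05, ∠D ≈ 36.17°
|G| = 1.5782e+06 / 3.2977e+05 ≈ 4.7858
Gain = 20 log₁₀(4.7858) ≈ 13.60 dB
∠G = 104.91° − 36.17° = 68.74°

Substitute s = j2543:
Numerator: 20(j2543)^2 + 10100(j2543) + 50000 = -129286980 + j25684300
Denominator: (j2543)^2 + 1289(j2543) + 289000 = -6177849 + j3277927
|N| = √(129286980² + 25684300²) ≈ 1.3181e+08, ∠N ≈ 168.76°
|D| = √(6177849² + 3277927²) ≈ 6.9936e+06, ∠D ≈ 152.05°
|G| = 1.3181e+08 / 6.9936e+06 ≈ 18.847
Gain = 20 log₁₀(18.847) ≈ 25.50 dB
∠G = 168.76° − 152.05° = 16.71°

ω = 151: 13.6 dB, 68.7°; ω = 2543: 25.5 dB, 16.7°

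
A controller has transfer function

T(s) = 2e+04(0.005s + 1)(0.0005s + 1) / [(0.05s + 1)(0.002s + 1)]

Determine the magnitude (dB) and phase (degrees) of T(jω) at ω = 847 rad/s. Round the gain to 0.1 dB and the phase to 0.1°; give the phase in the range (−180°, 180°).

At ω = 847 rad/s:
zero (1 + j847·0.005) = 1 + j4.235 → |·| ≈ 4.3515, ∠ ≈ 76.71°
zero (1 + j847·0.0005) = 1 + j0.4235 → |·| ≈ 1.086, ∠ ≈ 22.95°
pole (1 + j847·0.05) = 1 + j42.35 → |·| ≈ 42.362, ∠ ≈ 88.65°
pole (1 + j847·0.002) = 1 + j1.694 → |·| ≈ 1.9671, ∠ ≈ 59.45°
|T| = 2e+04 · 4.3515 · 1.086 / (42.362 · 1.9671) ≈ 1134.2
Gain = 20 log₁₀(1134.2) ≈ 61.09 dB
∠T = (76.71° + 22.95°) − (88.65° + 59.45°) = -48.44°

61.1 dB, -48.4°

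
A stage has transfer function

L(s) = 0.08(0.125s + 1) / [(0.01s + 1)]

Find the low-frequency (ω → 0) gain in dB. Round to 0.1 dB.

-21.9 dB

L(0) = 0.08 · 1 / 1 = 0.08
20 log₁₀(0.08) ≈ -21.94 dB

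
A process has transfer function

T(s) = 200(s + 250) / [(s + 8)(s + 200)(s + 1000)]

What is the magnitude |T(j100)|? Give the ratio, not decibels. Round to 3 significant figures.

At s = jω = j100:
zero (s+250): 250 + j100 → |·| = √(250²+100²) = √72500 ≈ 269.26, ∠ = arctan(100/250) ≈ 21.80°
pole (s+8): 8 + j100 → |·| = √(8²+100²) = √10064 ≈ 100.32, ∠ = arctan(100/8) ≈ 85.43°
pole (s+200): 200 + j100 → |·| = √(200²+100²) = √50000 ≈ 223.61, ∠ = arctan(100/200) ≈ 26.57°
pole (s+1000): 1000 + j100 → |·| = √(1000²+100²) = √1010000 ≈ 1005, ∠ = arctan(100/1000) ≈ 5.71°
|T| = 200 · 269.26 / 2.2545e+07 ≈ 0.0023886

0.00239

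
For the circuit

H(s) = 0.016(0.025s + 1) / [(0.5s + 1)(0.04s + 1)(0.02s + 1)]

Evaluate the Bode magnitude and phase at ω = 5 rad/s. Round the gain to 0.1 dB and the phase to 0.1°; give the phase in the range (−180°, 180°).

-44.7 dB, -78.1°

At ω = 5 rad/s:
zero (1 + j5·0.025) = 1 + j0.125 → |·| ≈ 1.0078, ∠ ≈ 7.13°
pole (1 + j5·0.5) = 1 + j2.5 → |·| ≈ 2.6926, ∠ ≈ 68.20°
pole (1 + j5·0.04) = 1 + j0.2 → |·| ≈ 1.0198, ∠ ≈ 11.31°
pole (1 + j5·0.02) = 1 + j0.1 → |·| ≈ 1.005, ∠ ≈ 5.71°
|H| = 0.016 · 1.0078 / (2.6926 · 1.0198 · 1.005) ≈ 0.0058431
Gain = 20 log₁₀(0.0058431) ≈ -44.67 dB
∠H = (7.13°) − (68.20° + 11.31° + 5.71°) = -78.09°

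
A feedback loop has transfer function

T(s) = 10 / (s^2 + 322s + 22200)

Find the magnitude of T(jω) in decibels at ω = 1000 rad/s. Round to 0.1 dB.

-100.3 dB

Substitute s = j1000:
Numerator: 10 = 10 + j0
Denominator: (j1000)^2 + 322(j1000) + 22200 = -977800 + j322000
|N| = √(10² + 0²) ≈ 10, ∠N ≈ 0.00°
|D| = √(977800² + 322000²) ≈ 1.0295e+06, ∠D ≈ 161.77°
|T| = 10 / 1.0295e+06 ≈ 9.7135e-06
Gain = 20 log₁₀(9.7135e-06) ≈ -100.25 dB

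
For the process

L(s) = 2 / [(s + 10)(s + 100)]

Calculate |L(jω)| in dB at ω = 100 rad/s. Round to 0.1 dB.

-77.0 dB

At s = jω = j100:
pole (s+10): 10 + j100 → |·| = √(10²+100²) = √10100 ≈ 100.5, ∠ = arctan(100/10) ≈ 84.29°
pole (s+100): 100 + j100 → |·| = √(100²+100²) = √20000 ≈ 141.42, ∠ = arctan(100/100) ≈ 45.00°
|L| = 2 / 14213 ≈ 0.00014072
Gain = 20 log₁₀(0.00014072) ≈ -77.03 dB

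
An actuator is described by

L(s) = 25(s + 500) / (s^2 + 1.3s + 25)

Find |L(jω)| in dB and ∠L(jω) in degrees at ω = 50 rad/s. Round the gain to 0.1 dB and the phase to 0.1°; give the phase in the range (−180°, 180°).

14.1 dB, -172.8°

At s = jω = j50:
zero (s+500): 500 + j50 → |·| = √(500²+50²) = √252500 ≈ 502.49, ∠ = arctan(50/500) ≈ 5.71°
quadratic: (j50)² + 1.3·j50 + 25 = -2475 + j65 → |·| ≈ 2475.9, ∠ ≈ 178.50°
|L| = 25 · 502.49 / 2475.9 ≈ 5.0738
Gain = 20 log₁₀(5.0738) ≈ 14.11 dB
∠L = 5.71° − 178.50° = -172.79°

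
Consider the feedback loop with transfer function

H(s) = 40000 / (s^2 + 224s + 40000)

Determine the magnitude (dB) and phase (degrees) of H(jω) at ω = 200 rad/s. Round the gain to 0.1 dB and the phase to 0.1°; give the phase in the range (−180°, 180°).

-1.0 dB, -90.0°

At s = jω = j200:
quadratic: (j200)² + 224·j200 + 40000 = 0 + j44800 → |·| ≈ 44800, ∠ ≈ 90.00°
|H| = 40000 / 44800 ≈ 0.89286
Gain = 20 log₁₀(0.89286) ≈ -0.98 dB
∠H = 0.00° − 90.00° = -90.00°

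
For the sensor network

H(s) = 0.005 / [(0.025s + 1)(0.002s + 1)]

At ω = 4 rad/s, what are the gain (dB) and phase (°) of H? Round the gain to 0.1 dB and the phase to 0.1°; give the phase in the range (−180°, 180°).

At ω = 4 rad/s:
pole (1 + j4·0.025) = 1 + j0.1 → |·| ≈ 1.005, ∠ ≈ 5.71°
pole (1 + j4·0.002) = 1 + j0.008 → |·| ≈ 1, ∠ ≈ 0.46°
|H| = 0.005 · 1 / (1.005 · 1) ≈ 0.0049751
Gain = 20 log₁₀(0.0049751) ≈ -46.06 dB
∠H = (0°) − (5.71° + 0.46°) = -6.17°

-46.1 dB, -6.2°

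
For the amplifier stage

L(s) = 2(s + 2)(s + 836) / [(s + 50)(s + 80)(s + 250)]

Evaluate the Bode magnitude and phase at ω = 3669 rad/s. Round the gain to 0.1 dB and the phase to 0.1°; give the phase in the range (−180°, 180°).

At s = jω = j3669:
zero (s+2): 2 + j3669 → |·| = √(2²+3669²) = √13461565 ≈ 3669, ∠ = arctan(3669/2) ≈ 89.97°
zero (s+836): 836 + j3669 → |·| = √(836²+3669²) = √14160457 ≈ 3763, ∠ = arctan(3669/836) ≈ 77.16°
pole (s+50): 50 + j3669 → |·| = √(50²+3669²) = √13464061 ≈ 3669.3, ∠ = arctan(3669/50) ≈ 89.22°
pole (s+80): 80 + j3669 → |·| = √(80²+3669²) = √13467961 ≈ 3669.9, ∠ = arctan(3669/80) ≈ 88.75°
pole (s+250): 250 + j3669 → |·| = √(250²+3669²) = √13524061 ≈ 3677.5, ∠ = arctan(3669/250) ≈ 86.10°
|L| = 2 · 1.3806e+07 / 4.9521e+10 ≈ 0.00055758
Gain = 20 log₁₀(0.00055758) ≈ -65.07 dB
∠L = 167.13° − 264.07° = -96.94°

-65.1 dB, -96.9°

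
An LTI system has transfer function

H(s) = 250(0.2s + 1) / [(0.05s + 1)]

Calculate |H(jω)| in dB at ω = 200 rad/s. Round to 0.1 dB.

At ω = 200 rad/s:
zero (1 + j200·0.2) = 1 + j40 → |·| ≈ 40.012, ∠ ≈ 88.57°
pole (1 + j200·0.05) = 1 + j10 → |·| ≈ 10.05, ∠ ≈ 84.29°
|H| = 250 · 40.012 / (10.05) ≈ 995.32
Gain = 20 log₁₀(995.32) ≈ 59.96 dB

60.0 dB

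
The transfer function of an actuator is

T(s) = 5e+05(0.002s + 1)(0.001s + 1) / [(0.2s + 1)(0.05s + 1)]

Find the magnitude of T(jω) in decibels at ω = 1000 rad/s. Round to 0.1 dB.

44.0 dB

At ω = 1000 rad/s:
zero (1 + j1000·0.002) = 1 + j2 → |·| ≈ 2.2361, ∠ ≈ 63.43°
zero (1 + j1000·0.001) = 1 + j1 → |·| ≈ 1.4142, ∠ ≈ 45.00°
pole (1 + j1000·0.2) = 1 + j200 → |·| ≈ 200, ∠ ≈ 89.71°
pole (1 + j1000·0.05) = 1 + j50 → |·| ≈ 50.01, ∠ ≈ 88.85°
|T| = 5e+05 · 2.2361 · 1.4142 / (200 · 50.01) ≈ 158.08
Gain = 20 log₁₀(158.08) ≈ 43.98 dB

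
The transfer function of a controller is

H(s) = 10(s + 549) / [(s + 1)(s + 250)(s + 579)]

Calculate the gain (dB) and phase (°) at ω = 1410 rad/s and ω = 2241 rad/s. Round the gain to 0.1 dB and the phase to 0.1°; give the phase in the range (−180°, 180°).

At s = jω = j1410:
zero (s+549): 549 + j1410 → |·| = √(549²+1410²) = √2289501 ≈ 1513.1, ∠ = arctan(1410/549) ≈ 68.73°
pole (s+1): 1 + j1410 → |·| = √(1²+1410²) = √1988101 ≈ 1410, ∠ = arctan(1410/1) ≈ 89.96°
pole (s+250): 250 + j1410 → |·| = √(250²+1410²) = √2050600 ≈ 1432, ∠ = arctan(1410/250) ≈ 79.95°
pole (s+579): 579 + j1410 → |·| = √(579²+1410²) = √2323341 ≈ 1524.3, ∠ = arctan(1410/579) ≈ 67.68°
|H| = 10 · 1513.1 / 3.0777e+09 ≈ 4.9163e-06
Gain = 20 log₁₀(4.9163e-06) ≈ -106.17 dB
∠H = 68.73° − 237.59° = -168.86°

At s = jω = j2241:
zero (s+549): 549 + j2241 → |·| = √(549²+2241²) = √5323482 ≈ 2307.3, ∠ = arctan(2241/549) ≈ 76.23°
pole (s+1): 1 + j2241 → |·| = √(1²+2241²) = √5022082 ≈ 2241, ∠ = arctan(2241/1) ≈ 89.97°
pole (s+250): 250 + j2241 → |·| = √(250²+2241²) = √5084581 ≈ 2254.9, ∠ = arctan(2241/250) ≈ 83.63°
pole (s+579): 579 + j2241 → |·| = √(579²+2241²) = √5357322 ≈ 2314.6, ∠ = arctan(2241/579) ≈ 75.51°
|H| = 10 · 2307.3 / 1.1696e+10 ≈ 1.9727e-06
Gain = 20 log₁₀(1.9727e-06) ≈ -114.10 dB
∠H = 76.23° − 249.11° = -172.88°

ω = 1410: -106.2 dB, -168.9°; ω = 2241: -114.1 dB, -172.9°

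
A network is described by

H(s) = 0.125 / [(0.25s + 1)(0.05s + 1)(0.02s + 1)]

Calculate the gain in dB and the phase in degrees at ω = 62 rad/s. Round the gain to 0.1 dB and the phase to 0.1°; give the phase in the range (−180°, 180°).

At ω = 62 rad/s:
pole (1 + j62·0.25) = 1 + j15.5 → |·| ≈ 15.532, ∠ ≈ 86.31°
pole (1 + j62·0.05) = 1 + j3.1 → |·| ≈ 3.2573, ∠ ≈ 72.12°
pole (1 + j62·0.02) = 1 + j1.24 → |·| ≈ 1.593, ∠ ≈ 51.12°
|H| = 0.125 · 1 / (15.532 · 3.2573 · 1.593) ≈ 0.001551
Gain = 20 log₁₀(0.001551) ≈ -56.19 dB
∠H = (0°) − (86.31° + 72.12° + 51.12°) = -209.55° ≡ 150.45° (principal value)

-56.2 dB, 150.5°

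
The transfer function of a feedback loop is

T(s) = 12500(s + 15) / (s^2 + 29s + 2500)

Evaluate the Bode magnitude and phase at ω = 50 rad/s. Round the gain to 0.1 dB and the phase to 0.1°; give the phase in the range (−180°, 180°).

At s = jω = j50:
zero (s+15): 15 + j50 → |·| = √(15²+50²) = √2725 ≈ 52.202, ∠ = arctan(50/15) ≈ 73.30°
quadratic: (j50)² + 29·j50 + 2500 = 0 + j1450 → |·| ≈ 1450, ∠ ≈ 90.00°
|T| = 12500 · 52.202 / 1450 ≈ 450.02
Gain = 20 log₁₀(450.02) ≈ 53.06 dB
∠T = 73.30° − 90.00° = -16.70°

53.1 dB, -16.7°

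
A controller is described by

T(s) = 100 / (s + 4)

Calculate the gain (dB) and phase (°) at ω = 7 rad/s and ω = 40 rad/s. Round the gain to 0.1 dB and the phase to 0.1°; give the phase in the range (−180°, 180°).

Substitute s = j7:
Numerator: 100 = 100 + j0
Denominator: (j7) + 4 = 4 + j7
|N| = √(100² + 0²) ≈ 100, ∠N ≈ 0.00°
|D| = √(4² + 7²) ≈ 8.0623, ∠D ≈ 60.26°
|T| = 100 / 8.0623 ≈ 12.403
Gain = 20 log₁₀(12.403) ≈ 21.87 dB
∠T = 0.00° − 60.26° = -60.26°

Substitute s = j40:
Numerator: 100 = 100 + j0
Denominator: (j40) + 4 = 4 + j40
|N| = √(100² + 0²) ≈ 100, ∠N ≈ 0.00°
|D| = √(4² + 40²) ≈ 40.2, ∠D ≈ 84.29°
|T| = 100 / 40.2 ≈ 2.4876
Gain = 20 log₁₀(2.4876) ≈ 7.92 dB
∠T = 0.00° − 84.29° = -84.29°

ω = 7: 21.9 dB, -60.3°; ω = 40: 7.9 dB, -84.3°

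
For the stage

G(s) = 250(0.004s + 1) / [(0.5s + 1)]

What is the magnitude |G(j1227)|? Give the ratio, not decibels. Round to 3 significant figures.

2.04

At ω = 1227 rad/s:
zero (1 + j1227·0.004) = 1 + j4.908 → |·| ≈ 5.0088, ∠ ≈ 78.48°
pole (1 + j1227·0.5) = 1 + j613.5 → |·| ≈ 613.5, ∠ ≈ 89.91°
|G| = 250 · 5.0088 / (613.5) ≈ 2.0411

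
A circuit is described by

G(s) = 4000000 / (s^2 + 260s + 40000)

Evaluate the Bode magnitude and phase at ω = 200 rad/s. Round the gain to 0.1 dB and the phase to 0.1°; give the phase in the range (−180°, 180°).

At s = jω = j200:
quadratic: (j200)² + 260·j200 + 40000 = 0 + j52000 → |·| ≈ 52000, ∠ ≈ 90.00°
|G| = 4000000 / 52000 ≈ 76.923
Gain = 20 log₁₀(76.923) ≈ 37.72 dB
∠G = 0.00° − 90.00° = -90.00°

37.7 dB, -90.0°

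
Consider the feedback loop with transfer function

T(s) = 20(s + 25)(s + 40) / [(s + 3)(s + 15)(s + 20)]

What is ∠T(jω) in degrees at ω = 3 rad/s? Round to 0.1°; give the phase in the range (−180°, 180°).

-53.7°

At s = jω = j3:
zero (s+25): 25 + j3 → |·| = √(25²+3²) = √634 ≈ 25.179, ∠ = arctan(3/25) ≈ 6.84°
zero (s+40): 40 + j3 → |·| = √(40²+3²) = √1609 ≈ 40.112, ∠ = arctan(3/40) ≈ 4.29°
pole (s+3): 3 + j3 → |·| = √(3²+3²) = √18 ≈ 4.2426, ∠ = arctan(3/3) ≈ 45.00°
pole (s+15): 15 + j3 → |·| = √(15²+3²) = √234 ≈ 15.297, ∠ = arctan(3/15) ≈ 11.31°
pole (s+20): 20 + j3 → |·| = √(20²+3²) = √409 ≈ 20.224, ∠ = arctan(3/20) ≈ 8.53°
∠T = 11.13° − 64.84° = -53.71°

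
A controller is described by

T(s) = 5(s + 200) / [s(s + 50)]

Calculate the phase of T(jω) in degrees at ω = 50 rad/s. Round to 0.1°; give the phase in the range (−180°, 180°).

-121.0°

At s = jω = j50:
zero (s+200): 200 + j50 → |·| = √(200²+50²) = √42500 ≈ 206.16, ∠ = arctan(50/200) ≈ 14.04°
pole (s+50): 50 + j50 → |·| = √(50²+50²) = √5000 ≈ 70.711, ∠ = arctan(50/50) ≈ 45.00°
pole at origin: |s| = 50, ∠ = 90.00° (in denominator)
∠T = 14.04° − 135.00° = -120.96°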